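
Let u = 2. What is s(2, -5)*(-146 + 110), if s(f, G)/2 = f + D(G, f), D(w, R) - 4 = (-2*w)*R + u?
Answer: -2016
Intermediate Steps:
D(w, R) = 6 - 2*R*w (D(w, R) = 4 + ((-2*w)*R + 2) = 4 + (-2*R*w + 2) = 4 + (2 - 2*R*w) = 6 - 2*R*w)
s(f, G) = 12 + 2*f - 4*G*f (s(f, G) = 2*(f + (6 - 2*f*G)) = 2*(f + (6 - 2*G*f)) = 2*(6 + f - 2*G*f) = 12 + 2*f - 4*G*f)
s(2, -5)*(-146 + 110) = (12 + 2*2 - 4*(-5)*2)*(-146 + 110) = (12 + 4 + 40)*(-36) = 56*(-36) = -2016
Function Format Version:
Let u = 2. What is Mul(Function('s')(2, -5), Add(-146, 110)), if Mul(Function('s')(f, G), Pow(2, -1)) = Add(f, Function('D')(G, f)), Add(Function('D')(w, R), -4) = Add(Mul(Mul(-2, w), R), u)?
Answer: -2016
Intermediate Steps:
Function('D')(w, R) = Add(6, Mul(-2, R, w)) (Function('D')(w, R) = Add(4, Add(Mul(Mul(-2, w), R), 2)) = Add(4, Add(Mul(-2, R, w), 2)) = Add(4, Add(2, Mul(-2, R, w))) = Add(6, Mul(-2, R, w)))
Function('s')(f, G) = Add(12, Mul(2, f), Mul(-4, G, f)) (Function('s')(f, G) = Mul(2, Add(f, Add(6, Mul(-2, f, G)))) = Mul(2, Add(f, Add(6, Mul(-2, G, f)))) = Mul(2, Add(6, f, Mul(-2, G, f))) = Add(12, Mul(2, f), Mul(-4, G, f)))
Mul(Function('s')(2, -5), Add(-146, 110)) = Mul(Add(12, Mul(2, 2), Mul(-4, -5, 2)), Add(-146, 110)) = Mul(Add(12, 4, 40), -36) = Mul(56, -36) = -2016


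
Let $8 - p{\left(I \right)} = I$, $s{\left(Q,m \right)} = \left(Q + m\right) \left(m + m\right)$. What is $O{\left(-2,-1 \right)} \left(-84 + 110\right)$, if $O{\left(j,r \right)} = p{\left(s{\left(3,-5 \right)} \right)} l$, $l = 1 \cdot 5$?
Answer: $-1560$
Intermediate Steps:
$s{\left(Q,m \right)} = 2 m \left(Q + m\right)$ ($s{\left(Q,m \right)} = \left(Q + m\right) 2 m = 2 m \left(Q + m\right)$)
$p{\left(I \right)} = 8 - I$
$l = 5$
$O{\left(j,r \right)} = -60$ ($O{\left(j,r \right)} = \left(8 - 2 \left(-5\right) \left(3 - 5\right)\right) 5 = \left(8 - 2 \left(-5\right) \left(-2\right)\right) 5 = \left(8 - 20\right) 5 = \left(-12\right) 5 = -60$)
$O{\left(-2,-1 \right)} \left(-84 + 110\right) = - 60 \left(-84 + 110\right) = \left(-60\right) 26 = -1560$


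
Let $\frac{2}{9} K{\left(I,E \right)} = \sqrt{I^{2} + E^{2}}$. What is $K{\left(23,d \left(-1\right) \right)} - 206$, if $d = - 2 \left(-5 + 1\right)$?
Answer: $-206 + \frac{9 \sqrt{593}}{2} \approx -96.418$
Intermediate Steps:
$d = 8$ ($d = \left(-2\right) \left(-4\right) = 8$)
$K{\left(I,E \right)} = \frac{9 \sqrt{E^{2} + I^{2}}}{2}$ ($K{\left(I,E \right)} = \frac{9 \sqrt{I^{2} + E^{2}}}{2} = \frac{9 \sqrt{E^{2} + I^{2}}}{2}$)
$K{\left(23,d \left(-1\right) \right)} - 206 = \frac{9 \sqrt{\left(8 \left(-1\right)\right)^{2} + 23^{2}}}{2} - 206 = \frac{9 \sqrt{\left(-8\right)^{2} + 529}}{2} - 206 = \frac{9 \sqrt{64 + 529}}{2} - 206 = \frac{9 \sqrt{593}}{2} - 206 = -206 + \frac{9 \sqrt{593}}{2}$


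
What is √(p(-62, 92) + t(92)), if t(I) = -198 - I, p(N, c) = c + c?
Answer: I*√106 ≈ 10.296*I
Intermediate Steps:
p(N, c) = 2*c
√(p(-62, 92) + t(92)) = √(2*92 + (-198 - 1*92)) = √(184 + (-198 - 92)) = √(184 - 290) = √(-106) = I*√106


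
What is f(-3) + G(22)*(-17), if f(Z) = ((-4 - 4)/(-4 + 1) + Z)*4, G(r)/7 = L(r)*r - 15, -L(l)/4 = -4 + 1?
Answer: -88897/3 ≈ -29632.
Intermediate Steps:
L(l) = 12 (L(l) = -4*(-4 + 1) = -4*(-3) = 12)
G(r) = -105 + 84*r (G(r) = 7*(12*r - 15) = 7*(-15 + 12*r) = -105 + 84*r)
f(Z) = 32/3 + 4*Z (f(Z) = (-8/(-3) + Z)*4 = (-8*(-⅓) + Z)*4 = (8/3 + Z)*4 = 32/3 + 4*Z)
f(-3) + G(22)*(-17) = (32/3 + 4*(-3)) + (-105 + 84*22)*(-17) = (32/3 - 12) + (-105 + 1848)*(-17) = -4/3 + 1743*(-17) = -4/3 - 29631 = -88897/3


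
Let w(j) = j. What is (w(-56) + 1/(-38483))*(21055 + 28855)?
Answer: -107558495590/38483 ≈ -2.7950e+6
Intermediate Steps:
(w(-56) + 1/(-38483))*(21055 + 28855) = (-56 + 1/(-38483))*(21055 + 28855) = (-56 - 1/38483)*49910 = -2155049/38483*49910 = -107558495590/38483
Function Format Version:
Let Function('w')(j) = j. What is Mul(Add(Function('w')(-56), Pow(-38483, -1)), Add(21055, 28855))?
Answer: Rational(-107558495590, 38483) ≈ -2.7950e+6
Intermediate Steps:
Mul(Add(Function('w')(-56), Pow(-38483, -1)), Add(21055, 28855)) = Mul(Add(-56, Pow(-38483, -1)), Add(21055, 28855)) = Mul(Add(-56, Rational(-1, 38483)), 49910) = Mul(Rational(-2155049, 38483), 49910) = Rational(-107558495590, 38483)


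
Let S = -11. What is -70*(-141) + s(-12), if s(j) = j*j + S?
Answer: 10003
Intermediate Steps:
s(j) = -11 + j² (s(j) = j*j - 11 = j² - 11 = -11 + j²)
-70*(-141) + s(-12) = -70*(-141) + (-11 + (-12)²) = 9870 + (-11 + 144) = 9870 + 133 = 10003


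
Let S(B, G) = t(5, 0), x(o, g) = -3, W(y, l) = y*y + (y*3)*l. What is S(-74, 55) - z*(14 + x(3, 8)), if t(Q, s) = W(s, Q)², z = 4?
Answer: -44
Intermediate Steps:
W(y, l) = y² + 3*l*y (W(y, l) = y² + (3*y)*l = y² + 3*l*y)
t(Q, s) = s²*(s + 3*Q)² (t(Q, s) = (s*(s + 3*Q))² = s²*(s + 3*Q)²)
S(B, G) = 0 (S(B, G) = 0²*(0 + 3*5)² = 0*(0 + 15)² = 0*15² = 0*225 = 0)
S(-74, 55) - z*(14 + x(3, 8)) = 0 - 4*(14 - 3) = 0 - 4*11 = 0 - 1*44 = 0 - 44 = -44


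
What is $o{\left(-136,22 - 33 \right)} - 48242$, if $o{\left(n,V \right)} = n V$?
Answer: $-46746$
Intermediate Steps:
$o{\left(n,V \right)} = V n$
$o{\left(-136,22 - 33 \right)} - 48242 = \left(22 - 33\right) \left(-136\right) - 48242 = \left(-11\right) \left(-136\right) - 48242 = 1496 - 48242 = -46746$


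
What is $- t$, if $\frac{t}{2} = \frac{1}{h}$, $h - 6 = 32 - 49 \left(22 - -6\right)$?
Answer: $\frac{1}{667} \approx 0.0014993$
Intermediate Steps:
$h = -1334$ ($h = 6 + \left(32 - 49 \left(22 - -6\right)\right) = 6 + \left(32 - 49 \left(22 + 6\right)\right) = 6 + \left(32 - 1372\right) = 6 - 1340 = -1334$)
$t = - \frac{1}{667}$ ($t = \frac{2}{-1334} = 2 \left(- \frac{1}{1334}\right) = - \frac{1}{667} \approx -0.0014993$)
$- t = \left(-1\right) \left(- \frac{1}{667}\right) = \frac{1}{667}$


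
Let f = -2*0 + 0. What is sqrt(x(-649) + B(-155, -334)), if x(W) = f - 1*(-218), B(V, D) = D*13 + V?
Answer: I*sqrt(4279) ≈ 65.414*I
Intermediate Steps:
f = 0 (f = 0 + 0 = 0)
B(V, D) = V + 13*D (B(V, D) = 13*D + V = V + 13*D)
x(W) = 218 (x(W) = 0 - 1*(-218) = 0 + 218 = 218)
sqrt(x(-649) + B(-155, -334)) = sqrt(218 + (-155 + 13*(-334))) = sqrt(218 + (-155 - 4342)) = sqrt(218 - 4497) = sqrt(-4279) = I*sqrt(4279)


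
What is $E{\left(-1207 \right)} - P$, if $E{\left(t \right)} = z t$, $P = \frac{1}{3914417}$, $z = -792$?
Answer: $\frac{3741963444647}{3914417} \approx 9.5594 \cdot 10^{5}$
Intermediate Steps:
$P = \frac{1}{3914417} \approx 2.5547 \cdot 10^{-7}$
$E{\left(t \right)} = - 792 t$
$E{\left(-1207 \right)} - P = \left(-792\right) \left(-1207\right) - \frac{1}{3914417} = 955944 - \frac{1}{3914417} = \frac{3741963444647}{3914417}$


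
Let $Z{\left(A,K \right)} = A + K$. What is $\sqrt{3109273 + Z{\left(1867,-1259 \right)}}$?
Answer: $\sqrt{3109881} \approx 1763.5$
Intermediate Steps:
$\sqrt{3109273 + Z{\left(1867,-1259 \right)}} = \sqrt{3109273 + \left(1867 - 1259\right)} = \sqrt{3109273 + 608} = \sqrt{3109881}$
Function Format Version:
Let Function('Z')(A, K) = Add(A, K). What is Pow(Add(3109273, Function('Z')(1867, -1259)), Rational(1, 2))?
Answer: Pow(3109881, Rational(1, 2)) ≈ 1763.5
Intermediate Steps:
Pow(Add(3109273, Function('Z')(1867, -1259)), Rational(1, 2)) = Pow(Add(3109273, Add(1867, -1259)), Rational(1, 2)) = Pow(Add(3109273, 608), Rational(1, 2)) = Pow(3109881, Rational(1, 2))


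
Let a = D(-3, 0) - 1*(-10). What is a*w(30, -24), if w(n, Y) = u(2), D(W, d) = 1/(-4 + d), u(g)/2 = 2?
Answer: 39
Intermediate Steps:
u(g) = 4 (u(g) = 2*2 = 4)
w(n, Y) = 4
a = 39/4 (a = 1/(-4 + 0) - 1*(-10) = 1/(-4) + 10 = -1/4 + 10 = 39/4 ≈ 9.7500)
a*w(30, -24) = (39/4)*4 = 39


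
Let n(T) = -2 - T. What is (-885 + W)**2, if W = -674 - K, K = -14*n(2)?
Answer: 2608225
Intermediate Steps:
K = 56 (K = -14*(-2 - 1*2) = -14*(-2 - 2) = -14*(-4) = 56)
W = -730 (W = -674 - 1*56 = -674 - 56 = -730)
(-885 + W)**2 = (-885 - 730)**2 = (-1615)**2 = 2608225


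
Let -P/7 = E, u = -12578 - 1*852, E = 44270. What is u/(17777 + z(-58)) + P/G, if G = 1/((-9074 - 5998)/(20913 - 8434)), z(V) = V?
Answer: 82759293802550/221115401 ≈ 3.7428e+5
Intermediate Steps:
u = -13430 (u = -12578 - 852 = -13430)
P = -309890 (P = -7*44270 = -309890)
G = -12479/15072 (G = 1/(-15072/12479) = -12479/15072 ≈ -0.82796)
u/(17777 + z(-58)) + P/G = -13430/(17777 - 58) - 309890/(-12479/15072) = -13430/17719 - 309890*(-15072/12479) = -13430*1/17719 + 4670662080/12479 = -13430/17719 + 4670662080/12479 = 82759293802550/221115401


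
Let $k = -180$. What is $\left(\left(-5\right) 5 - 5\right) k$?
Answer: $5400$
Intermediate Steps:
$\left(\left(-5\right) 5 - 5\right) k = \left(\left(-5\right) 5 - 5\right) \left(-180\right) = \left(-25 - 5\right) \left(-180\right) = \left(-30\right) \left(-180\right) = 5400$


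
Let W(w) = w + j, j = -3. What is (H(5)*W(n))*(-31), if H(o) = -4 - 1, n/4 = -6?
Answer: -4185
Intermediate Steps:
n = -24 (n = 4*(-6) = -24)
W(w) = -3 + w (W(w) = w - 3 = -3 + w)
H(o) = -5
(H(5)*W(n))*(-31) = -5*(-3 - 24)*(-31) = -5*(-27)*(-31) = 135*(-31) = -4185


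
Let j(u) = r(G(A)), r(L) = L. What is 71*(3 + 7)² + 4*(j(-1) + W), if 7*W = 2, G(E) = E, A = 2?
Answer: 49764/7 ≈ 7109.1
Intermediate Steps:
W = 2/7 (W = (⅐)*2 = 2/7 ≈ 0.28571)
j(u) = 2
71*(3 + 7)² + 4*(j(-1) + W) = 71*(3 + 7)² + 4*(2 + 2/7) = 71*10² + 4*(16/7) = 71*100 + 64/7 = 7100 + 64/7 = 49764/7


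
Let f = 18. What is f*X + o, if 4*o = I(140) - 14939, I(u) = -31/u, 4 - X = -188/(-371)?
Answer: -15568969/4240 ≈ -3671.9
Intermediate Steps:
X = 1296/371 (X = 4 - (-188)/(-371) = 4 - (-188)*(-1)/371 = 4 - 1*188/371 = 4 - 188/371 = 1296/371 ≈ 3.4933)
o = -2091491/560 (o = (-31/140 - 14939)/4 = (¼)*(-2091491/140) = -2091491/560 ≈ -3734.8)
f*X + o = 18*(1296/371) - 2091491/560 = 23328/371 - 2091491/560 = -15568969/4240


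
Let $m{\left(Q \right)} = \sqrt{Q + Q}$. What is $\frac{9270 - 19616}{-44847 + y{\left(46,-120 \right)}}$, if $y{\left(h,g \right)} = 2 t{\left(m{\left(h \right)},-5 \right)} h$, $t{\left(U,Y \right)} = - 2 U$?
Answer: $\frac{66283866}{286876951} - \frac{543904 \sqrt{23}}{286876951} \approx 0.22196$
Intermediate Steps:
$m{\left(Q \right)} = \sqrt{2} \sqrt{Q}$ ($m{\left(Q \right)} = \sqrt{2 Q} = \sqrt{2} \sqrt{Q}$)
$y{\left(h,g \right)} = - 4 \sqrt{2} h^{\frac{3}{2}}$ ($y{\left(h,g \right)} = 2 \left(- 2 \sqrt{2} \sqrt{h}\right) h = - 4 \sqrt{2} \sqrt{h} h = - 4 \sqrt{2} h^{\frac{3}{2}}$)
$\frac{9270 - 19616}{-44847 + y{\left(46,-120 \right)}} = \frac{9270 - 19616}{-44847 - 4 \sqrt{2} \cdot 46^{\frac{3}{2}}} = - \frac{10346}{-44847 - 4 \sqrt{2} \cdot 46 \sqrt{46}} = - \frac{10346}{-44847 - 368 \sqrt{23}}$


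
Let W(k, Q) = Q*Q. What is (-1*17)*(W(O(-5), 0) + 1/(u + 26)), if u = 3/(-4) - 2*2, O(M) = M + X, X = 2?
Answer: -4/5 ≈ -0.80000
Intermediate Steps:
O(M) = 2 + M (O(M) = M + 2 = 2 + M)
u = -19/4 (u = 3*(-1/4) - 4 = -3/4 - 4 = -19/4 ≈ -4.7500)
W(k, Q) = Q**2
(-1*17)*(W(O(-5), 0) + 1/(u + 26)) = (-1*17)*(0**2 + 1/(-19/4 + 26)) = -17*(0 + 1/(85/4)) = -17*(0 + 4/85) = -17*4/85 = -4/5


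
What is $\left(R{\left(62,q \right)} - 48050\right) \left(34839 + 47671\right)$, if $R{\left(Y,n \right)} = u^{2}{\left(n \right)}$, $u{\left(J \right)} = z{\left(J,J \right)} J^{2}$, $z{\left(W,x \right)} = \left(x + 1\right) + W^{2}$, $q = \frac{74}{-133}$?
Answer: $- \frac{388161641235542987921290460}{97906861202319841} \approx -3.9646 \cdot 10^{9}$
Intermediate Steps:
$q = - \frac{74}{133}$ ($q = 74 \left(- \frac{1}{133}\right) = - \frac{74}{133} \approx -0.55639$)
$z{\left(W,x \right)} = 1 + x + W^{2}$ ($z{\left(W,x \right)} = \left(1 + x\right) + W^{2} = 1 + x + W^{2}$)
$u{\left(J \right)} = J^{2} \left(1 + J + J^{2}\right)$ ($u{\left(J \right)} = \left(1 + J + J^{2}\right) J^{2} = J^{2} \left(1 + J + J^{2}\right)$)
$R{\left(Y,n \right)} = n^{4} \left(1 + n + n^{2}\right)^{2}$ ($R{\left(Y,n \right)} = \left(n^{2} \left(1 + n + n^{2}\right)\right)^{2} = n^{4} \left(1 + n + n^{2}\right)^{2}$)
$\left(R{\left(62,q \right)} - 48050\right) \left(34839 + 47671\right) = \left(\left(- \frac{74}{133}\right)^{4} \left(1 - \frac{74}{133} + \left(- \frac{74}{133}\right)^{2}\right)^{2} - 48050\right) \left(34839 + 47671\right) = \left(\frac{29986576 \left(1 - \frac{74}{133} + \frac{5476}{17689}\right)^{2}}{312900721} - 48050\right) 82510 = \left(\frac{29986576 \left(\frac{13323}{17689}\right)^{2}}{312900721} - 48050\right) 82510 = \left(\frac{29986576}{312900721} \cdot \frac{177502329}{312900721} - 48050\right) 82510 = \left(\frac{5322687078735504}{97906861202319841} - 48050\right) 82510 = \left(- \frac{4704419358084389624546}{97906861202319841}\right) 82510 = - \frac{388161641235542987921290460}{97906861202319841}$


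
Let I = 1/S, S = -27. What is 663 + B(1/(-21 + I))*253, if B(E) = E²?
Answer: 214084149/322624 ≈ 663.57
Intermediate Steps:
I = -1/27 (I = 1/(-27) = -1/27 ≈ -0.037037)
663 + B(1/(-21 + I))*253 = 663 + (1/(-21 - 1/27))²*253 = 663 + (1/(-568/27))²*253 = 663 + (-27/568)²*253 = 663 + (729/322624)*253 = 663 + 184437/322624 = 214084149/322624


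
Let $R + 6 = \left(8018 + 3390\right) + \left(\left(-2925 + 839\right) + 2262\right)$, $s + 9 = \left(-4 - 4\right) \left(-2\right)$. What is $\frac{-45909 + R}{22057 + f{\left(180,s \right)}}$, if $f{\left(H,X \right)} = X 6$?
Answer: $- \frac{3121}{2009} \approx -1.5535$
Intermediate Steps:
$s = 7$ ($s = -9 + \left(-4 - 4\right) \left(-2\right) = -9 - -16 = -9 + 16 = 7$)
$f{\left(H,X \right)} = 6 X$
$R = 11578$ ($R = -6 + \left(\left(8018 + 3390\right) + \left(\left(-2925 + 839\right) + 2262\right)\right) = -6 + \left(11408 + \left(-2086 + 2262\right)\right) = -6 + \left(11408 + 176\right) = -6 + 11584 = 11578$)
$\frac{-45909 + R}{22057 + f{\left(180,s \right)}} = \frac{-45909 + 11578}{22057 + 6 \cdot 7} = - \frac{34331}{22057 + 42} = - \frac{34331}{22099} = \left(-34331\right) \frac{1}{22099} = - \frac{3121}{2009}$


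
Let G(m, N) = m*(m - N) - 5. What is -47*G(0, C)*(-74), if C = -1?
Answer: -17390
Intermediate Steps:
G(m, N) = -5 + m*(m - N)
-47*G(0, C)*(-74) = -47*(-5 + 0**2 - 1*(-1)*0)*(-74) = -47*(-5 + 0 + 0)*(-74) = -47*(-5)*(-74) = 235*(-74) = -17390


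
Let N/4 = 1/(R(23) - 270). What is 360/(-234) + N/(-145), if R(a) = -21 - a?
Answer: -455274/295945 ≈ -1.5384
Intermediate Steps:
N = -2/157 (N = 4/((-21 - 1*23) - 270) = 4/((-21 - 23) - 270) = 4/(-44 - 270) = 4/(-314) = 4*(-1/314) = -2/157 ≈ -0.012739)
360/(-234) + N/(-145) = 360/(-234) - 2/157/(-145) = 360*(-1/234) - 2/157*(-1/145) = -20/13 + 2/22765 = -455274/295945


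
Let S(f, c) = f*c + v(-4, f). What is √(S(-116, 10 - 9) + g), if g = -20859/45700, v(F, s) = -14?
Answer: I*√2724569563/4570 ≈ 11.422*I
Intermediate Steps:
S(f, c) = -14 + c*f (S(f, c) = f*c - 14 = c*f - 14 = -14 + c*f)
g = -20859/45700 (g = -20859*1/45700 = -20859/45700 ≈ -0.45643)
√(S(-116, 10 - 9) + g) = √((-14 + (10 - 9)*(-116)) - 20859/45700) = √((-14 + 1*(-116)) - 20859/45700) = √((-14 - 116) - 20859/45700) = √(-130 - 20859/45700) = √(-5961859/45700) = I*√2724569563/4570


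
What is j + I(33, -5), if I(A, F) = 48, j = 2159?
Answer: 2207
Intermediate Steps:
j + I(33, -5) = 2159 + 48 = 2207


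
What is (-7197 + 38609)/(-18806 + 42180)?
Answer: 15706/11687 ≈ 1.3439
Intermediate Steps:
(-7197 + 38609)/(-18806 + 42180) = 31412/23374 = 31412*(1/23374) = 15706/11687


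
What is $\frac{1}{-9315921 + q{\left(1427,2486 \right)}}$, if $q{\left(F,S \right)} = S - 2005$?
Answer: $- \frac{1}{9315440} \approx -1.0735 \cdot 10^{-7}$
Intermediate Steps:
$q{\left(F,S \right)} = -2005 + S$
$\frac{1}{-9315921 + q{\left(1427,2486 \right)}} = \frac{1}{-9315921 + \left(-2005 + 2486\right)} = \frac{1}{-9315921 + 481} = \frac{1}{-9315440} = - \frac{1}{9315440}$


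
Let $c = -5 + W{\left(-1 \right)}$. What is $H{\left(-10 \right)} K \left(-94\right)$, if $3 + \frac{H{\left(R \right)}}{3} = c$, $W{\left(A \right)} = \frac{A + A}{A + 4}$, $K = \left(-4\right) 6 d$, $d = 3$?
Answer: $-175968$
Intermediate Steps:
$K = -72$ ($K = \left(-4\right) 6 \cdot 3 = \left(-24\right) 3 = -72$)
$W{\left(A \right)} = \frac{2 A}{4 + A}$
$c = - \frac{17}{3}$ ($c = -5 + 2 \left(-1\right) \frac{1}{4 - 1} = -5 + 2 \left(-1\right) \frac{1}{3} = -5 - \frac{2}{3} = - \frac{17}{3} \approx -5.6667$)
$H{\left(R \right)} = -26$ ($H{\left(R \right)} = -9 + 3 \left(- \frac{17}{3}\right) = -9 - 17 = -26$)
$H{\left(-10 \right)} K \left(-94\right) = \left(-26\right) \left(-72\right) \left(-94\right) = 1872 \left(-94\right) = -175968$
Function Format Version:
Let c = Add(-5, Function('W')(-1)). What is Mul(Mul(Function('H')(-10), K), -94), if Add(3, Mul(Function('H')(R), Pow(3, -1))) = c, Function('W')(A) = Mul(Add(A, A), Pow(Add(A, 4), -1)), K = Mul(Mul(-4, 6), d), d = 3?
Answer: -175968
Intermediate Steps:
K = -72 (K = Mul(Mul(-4, 6), 3) = Mul(-24, 3) = -72)
Function('W')(A) = Mul(2, A, Pow(Add(4, A), -1)) (Function('W')(A) = Mul(Mul(2, A), Pow(Add(4, A), -1)) = Mul(2, A, Pow(Add(4, A), -1)))
c = Rational(-17, 3) (c = Add(-5, Mul(2, -1, Pow(Add(4, -1), -1))) = Add(-5, Mul(2, -1, Pow(3, -1))) = Add(-5, Mul(2, -1, Rational(1, 3))) = Add(-5, Rational(-2, 3)) = Rational(-17, 3) ≈ -5.6667)
Function('H')(R) = -26 (Function('H')(R) = Add(-9, Mul(3, Rational(-17, 3))) = Add(-9, -17) = -26)
Mul(Mul(Function('H')(-10), K), -94) = Mul(Mul(-26, -72), -94) = Mul(1872, -94) = -175968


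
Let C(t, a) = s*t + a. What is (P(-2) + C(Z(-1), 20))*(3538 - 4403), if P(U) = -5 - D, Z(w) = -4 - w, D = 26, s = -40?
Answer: -94285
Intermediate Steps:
C(t, a) = a - 40*t (C(t, a) = -40*t + a = a - 40*t)
P(U) = -31 (P(U) = -5 - 1*26 = -5 - 26 = -31)
(P(-2) + C(Z(-1), 20))*(3538 - 4403) = (-31 + (20 - 40*(-4 - 1*(-1))))*(3538 - 4403) = (-31 + (20 - 40*(-4 + 1)))*(-865) = (-31 + (20 - 40*(-3)))*(-865) = (-31 + (20 + 120))*(-865) = (-31 + 140)*(-865) = 109*(-865) = -94285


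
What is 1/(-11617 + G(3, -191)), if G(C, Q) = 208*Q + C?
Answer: -1/51342 ≈ -1.9477e-5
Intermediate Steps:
G(C, Q) = C + 208*Q
1/(-11617 + G(3, -191)) = 1/(-11617 + (3 + 208*(-191))) = 1/(-11617 + (3 - 39728)) = 1/(-11617 - 39725) = 1/(-51342) = -1/51342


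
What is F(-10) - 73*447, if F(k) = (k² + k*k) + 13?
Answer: -32418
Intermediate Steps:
F(k) = 13 + 2*k² (F(k) = (k² + k²) + 13 = 2*k² + 13 = 13 + 2*k²)
F(-10) - 73*447 = (13 + 2*(-10)²) - 73*447 = (13 + 2*100) - 32631 = (13 + 200) - 32631 = 213 - 32631 = -32418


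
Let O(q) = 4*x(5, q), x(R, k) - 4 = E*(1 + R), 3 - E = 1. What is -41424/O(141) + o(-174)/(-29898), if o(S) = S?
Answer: -12900871/19932 ≈ -647.24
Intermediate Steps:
E = 2 (E = 3 - 1*1 = 3 - 1 = 2)
x(R, k) = 6 + 2*R (x(R, k) = 4 + 2*(1 + R) = 4 + (2 + 2*R) = 6 + 2*R)
O(q) = 64 (O(q) = 4*(6 + 2*5) = 4*(6 + 10) = 4*16 = 64)
-41424/O(141) + o(-174)/(-29898) = -41424/64 - 174/(-29898) = -41424*1/64 - 174*(-1/29898) = -2589/4 + 29/4983 = -12900871/19932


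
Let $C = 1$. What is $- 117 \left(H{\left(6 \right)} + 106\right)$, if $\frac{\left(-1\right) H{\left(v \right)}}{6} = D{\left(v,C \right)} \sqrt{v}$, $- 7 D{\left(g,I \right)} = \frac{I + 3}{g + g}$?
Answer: $-12402 - \frac{234 \sqrt{6}}{7} \approx -12484.0$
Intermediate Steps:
$D{\left(g,I \right)} = - \frac{3 + I}{14 g}$ ($D{\left(g,I \right)} = - \frac{\left(I + 3\right) \frac{1}{g + g}}{7} = - \frac{\left(3 + I\right) \frac{1}{2 g}}{7} = - \frac{\frac{1}{2} \frac{1}{g} \left(3 + I\right)}{7} = - \frac{3 + I}{14 g}$)
$H{\left(v \right)} = \frac{12}{7 \sqrt{v}}$ ($H{\left(v \right)} = - 6 \frac{-3 - 1}{14 v} \sqrt{v} = - 6 \cdot \frac{1}{14} \frac{1}{v} \left(-4\right) \sqrt{v} = - 6 - \frac{2}{7 v} \sqrt{v} = - 6 \left(- \frac{2}{7 \sqrt{v}}\right) = \frac{12}{7 \sqrt{v}}$)
$- 117 \left(H{\left(6 \right)} + 106\right) = - 117 \left(\frac{12}{7 \sqrt{6}} + 106\right) = - 117 \left(\frac{12 \frac{\sqrt{6}}{6}}{7} + 106\right) = - 117 \left(\frac{2 \sqrt{6}}{7} + 106\right) = - 117 \left(106 + \frac{2 \sqrt{6}}{7}\right) = -12402 - \frac{234 \sqrt{6}}{7}$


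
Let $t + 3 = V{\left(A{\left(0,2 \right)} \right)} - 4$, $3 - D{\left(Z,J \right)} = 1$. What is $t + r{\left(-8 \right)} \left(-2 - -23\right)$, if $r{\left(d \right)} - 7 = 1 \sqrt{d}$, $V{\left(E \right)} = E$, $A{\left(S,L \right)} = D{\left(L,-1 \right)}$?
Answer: $142 + 42 i \sqrt{2} \approx 142.0 + 59.397 i$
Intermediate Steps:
$D{\left(Z,J \right)} = 2$ ($D{\left(Z,J \right)} = 3 - 1 = 2$)
$A{\left(S,L \right)} = 2$
$r{\left(d \right)} = 7 + \sqrt{d}$ ($r{\left(d \right)} = 7 + 1 \sqrt{d} = 7 + \sqrt{d}$)
$t = -5$ ($t = -3 + \left(2 - 4\right) = -3 - 2 = -5$)
$t + r{\left(-8 \right)} \left(-2 - -23\right) = -5 + \left(7 + \sqrt{-8}\right) \left(-2 - -23\right) = -5 + \left(7 + 2 i \sqrt{2}\right) \left(-2 + 23\right) = -5 + \left(7 + 2 i \sqrt{2}\right) 21 = -5 + \left(147 + 42 i \sqrt{2}\right) = 142 + 42 i \sqrt{2}$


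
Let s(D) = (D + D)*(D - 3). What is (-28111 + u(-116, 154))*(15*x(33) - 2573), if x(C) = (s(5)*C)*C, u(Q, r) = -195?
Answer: -9174738862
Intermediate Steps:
s(D) = 2*D*(-3 + D) (s(D) = (2*D)*(-3 + D) = 2*D*(-3 + D))
x(C) = 20*C**2 (x(C) = ((2*5*(-3 + 5))*C)*C = ((2*5*2)*C)*C = (20*C)*C = 20*C**2)
(-28111 + u(-116, 154))*(15*x(33) - 2573) = (-28111 - 195)*(15*(20*33**2) - 2573) = -28306*(15*(20*1089) - 2573) = -28306*(15*21780 - 2573) = -28306*(326700 - 2573) = -28306*324127 = -9174738862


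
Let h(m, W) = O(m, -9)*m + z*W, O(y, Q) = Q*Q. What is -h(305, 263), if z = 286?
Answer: -99923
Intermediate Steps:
O(y, Q) = Q²
h(m, W) = 81*m + 286*W (h(m, W) = (-9)²*m + 286*W = 81*m + 286*W)
-h(305, 263) = -(81*305 + 286*263) = -(24705 + 75218) = -1*99923 = -99923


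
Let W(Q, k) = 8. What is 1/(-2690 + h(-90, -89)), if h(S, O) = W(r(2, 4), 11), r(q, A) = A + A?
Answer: -1/2682 ≈ -0.00037286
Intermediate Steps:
r(q, A) = 2*A
h(S, O) = 8
1/(-2690 + h(-90, -89)) = 1/(-2690 + 8) = 1/(-2682) = -1/2682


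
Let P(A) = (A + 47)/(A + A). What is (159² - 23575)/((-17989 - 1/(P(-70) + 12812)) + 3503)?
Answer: -1530028659/12991790899 ≈ -0.11777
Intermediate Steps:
P(A) = (47 + A)/(2*A) (P(A) = (47 + A)/((2*A)) = (47 + A)*(1/(2*A)) = (47 + A)/(2*A))
(159² - 23575)/((-17989 - 1/(P(-70) + 12812)) + 3503) = (159² - 23575)/((-17989 - 1/((½)*(47 - 70)/(-70) + 12812)) + 3503) = (25281 - 23575)/((-17989 - 1/((½)*(-1/70)*(-23) + 12812)) + 3503) = 1706/((-17989 - 1/(23/140 + 12812)) + 3503) = 1706/((-17989 - 1/1793703/140) + 3503) = 1706/((-17989 - 1*140/1793703) + 3503) = 1706/((-17989 - 140/1793703) + 3503) = 1706/(-32266923407/1793703 + 3503) = 1706/(-25983581798/1793703) = 1706*(-1793703/25983581798) = -1530028659/12991790899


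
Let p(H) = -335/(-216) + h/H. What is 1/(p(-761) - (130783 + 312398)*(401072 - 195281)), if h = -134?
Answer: -164376/14991528632360417 ≈ -1.0965e-11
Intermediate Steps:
p(H) = 335/216 - 134/H (p(H) = -335/(-216) - 134/H = -335*(-1/216) - 134/H = 335/216 - 134/H)
1/(p(-761) - (130783 + 312398)*(401072 - 195281)) = 1/((335/216 - 134/(-761)) - (130783 + 312398)*(401072 - 195281)) = 1/((335/216 - 134*(-1/761)) - 443181*205791) = 1/((335/216 + 134/761) - 1*91202661171) = 1/(283879/164376 - 91202661171) = 1/(-14991528632360417/164376) = -164376/14991528632360417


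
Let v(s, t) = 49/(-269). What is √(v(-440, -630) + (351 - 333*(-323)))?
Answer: √7808462329/269 ≈ 328.50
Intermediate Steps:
v(s, t) = -49/269 (v(s, t) = 49*(-1/269) = -49/269)
√(v(-440, -630) + (351 - 333*(-323))) = √(-49/269 + (351 - 333*(-323))) = √(-49/269 + (351 + 107559)) = √(-49/269 + 107910) = √(29027741/269) = √7808462329/269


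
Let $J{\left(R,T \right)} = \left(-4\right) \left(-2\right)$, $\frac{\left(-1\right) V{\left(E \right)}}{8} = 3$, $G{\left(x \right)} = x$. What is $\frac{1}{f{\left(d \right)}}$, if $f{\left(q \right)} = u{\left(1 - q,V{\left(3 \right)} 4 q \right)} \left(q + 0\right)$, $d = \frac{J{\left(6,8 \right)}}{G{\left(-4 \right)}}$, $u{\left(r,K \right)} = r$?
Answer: $- \frac{1}{6} \approx -0.16667$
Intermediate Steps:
$V{\left(E \right)} = -24$ ($V{\left(E \right)} = \left(-8\right) 3 = -24$)
$J{\left(R,T \right)} = 8$
$d = -2$ ($d = \frac{8}{-4} = 8 \left(- \frac{1}{4}\right) = -2$)
$f{\left(q \right)} = q \left(1 - q\right)$ ($f{\left(q \right)} = \left(1 - q\right) \left(q + 0\right) = \left(1 - q\right) q = q \left(1 - q\right)$)
$\frac{1}{f{\left(d \right)}} = \frac{1}{\left(-2\right) \left(1 - -2\right)} = \frac{1}{\left(-2\right) \left(1 + 2\right)} = \frac{1}{\left(-2\right) 3} = \frac{1}{-6} = - \frac{1}{6}$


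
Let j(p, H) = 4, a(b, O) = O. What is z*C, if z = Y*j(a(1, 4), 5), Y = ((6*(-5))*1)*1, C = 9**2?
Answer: -9720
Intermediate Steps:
C = 81
Y = -30 (Y = -30*1*1 = -30*1 = -30)
z = -120 (z = -30*4 = -120)
z*C = -120*81 = -9720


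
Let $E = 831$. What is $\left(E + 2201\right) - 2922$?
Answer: $110$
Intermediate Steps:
$\left(E + 2201\right) - 2922 = \left(831 + 2201\right) - 2922 = 3032 - 2922 = 110$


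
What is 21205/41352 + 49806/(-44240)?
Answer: -35045891/57169140 ≈ -0.61302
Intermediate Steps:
21205/41352 + 49806/(-44240) = 21205*(1/41352) + 49806*(-1/44240) = 21205/41352 - 24903/22120 = -35045891/57169140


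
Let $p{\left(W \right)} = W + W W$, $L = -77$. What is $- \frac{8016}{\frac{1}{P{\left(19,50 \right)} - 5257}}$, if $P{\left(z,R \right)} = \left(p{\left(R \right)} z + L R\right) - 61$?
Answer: $-314884512$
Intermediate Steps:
$p{\left(W \right)} = W + W^{2}$
$P{\left(z,R \right)} = -61 - 77 R + R z \left(1 + R\right)$ ($P{\left(z,R \right)} = \left(R \left(1 + R\right) z - 77 R\right) - 61 = \left(R z \left(1 + R\right) - 77 R\right) - 61 = \left(- 77 R + R z \left(1 + R\right)\right) - 61 = -61 - 77 R + R z \left(1 + R\right)$)
$- \frac{8016}{\frac{1}{P{\left(19,50 \right)} - 5257}} = - \frac{8016}{\frac{1}{\left(-61 - 3850 + 50 \cdot 19 \left(1 + 50\right)\right) - 5257}} = - \frac{8016}{\frac{1}{\left(-61 - 3850 + 50 \cdot 19 \cdot 51\right) - 5257}} = - \frac{8016}{\frac{1}{\left(-61 - 3850 + 48450\right) - 5257}} = - \frac{8016}{\frac{1}{44539 - 5257}} = - \frac{8016}{\frac{1}{39282}} = - 8016 \frac{1}{\frac{1}{39282}} = \left(-8016\right) 39282 = -314884512$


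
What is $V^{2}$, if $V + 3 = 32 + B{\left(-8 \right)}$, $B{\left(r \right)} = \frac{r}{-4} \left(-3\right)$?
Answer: $529$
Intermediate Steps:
$B{\left(r \right)} = \frac{3 r}{4}$ ($B{\left(r \right)} = r \left(- \frac{1}{4}\right) \left(-3\right) = - \frac{r}{4} \left(-3\right) = \frac{3 r}{4}$)
$V = 23$ ($V = -3 + \left(32 + \frac{3}{4} \left(-8\right)\right) = -3 + \left(32 - 6\right) = -3 + 26 = 23$)
$V^{2} = 23^{2} = 529$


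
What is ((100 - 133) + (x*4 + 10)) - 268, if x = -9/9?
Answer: -295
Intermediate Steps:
x = -1 (x = -9*⅑ = -1)
((100 - 133) + (x*4 + 10)) - 268 = ((100 - 133) + (-1*4 + 10)) - 268 = (-33 + (-4 + 10)) - 268 = (-33 + 6) - 268 = -27 - 268 = -295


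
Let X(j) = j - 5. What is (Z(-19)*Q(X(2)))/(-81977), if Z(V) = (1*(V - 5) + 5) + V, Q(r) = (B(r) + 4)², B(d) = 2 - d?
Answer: 3078/81977 ≈ 0.037547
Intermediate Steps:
X(j) = -5 + j
Q(r) = (6 - r)² (Q(r) = ((2 - r) + 4)² = (6 - r)²)
Z(V) = 2*V (Z(V) = (1*(-5 + V) + 5) + V = ((-5 + V) + 5) + V = V + V = 2*V)
(Z(-19)*Q(X(2)))/(-81977) = ((2*(-19))*(-6 + (-5 + 2))²)/(-81977) = -38*(-6 - 3)²*(-1/81977) = -38*(-9)²*(-1/81977) = -38*81*(-1/81977) = -3078*(-1/81977) = 3078/81977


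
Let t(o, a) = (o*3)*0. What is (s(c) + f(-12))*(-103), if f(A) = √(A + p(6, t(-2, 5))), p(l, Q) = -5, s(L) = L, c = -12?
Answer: 1236 - 103*I*√17 ≈ 1236.0 - 424.68*I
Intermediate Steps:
t(o, a) = 0 (t(o, a) = (3*o)*0 = 0)
f(A) = √(-5 + A) (f(A) = √(A - 5) = √(-5 + A))
(s(c) + f(-12))*(-103) = (-12 + √(-5 - 12))*(-103) = (-12 + √(-17))*(-103) = (-12 + I*√17)*(-103) = 1236 - 103*I*√17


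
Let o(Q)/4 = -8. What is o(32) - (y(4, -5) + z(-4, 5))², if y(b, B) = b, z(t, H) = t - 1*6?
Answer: -68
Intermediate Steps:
o(Q) = -32 (o(Q) = 4*(-8) = -32)
z(t, H) = -6 + t (z(t, H) = t - 6 = -6 + t)
o(32) - (y(4, -5) + z(-4, 5))² = -32 - (4 + (-6 - 4))² = -32 - (4 - 10)² = -32 - 1*(-6)² = -32 - 1*36 = -32 - 36 = -68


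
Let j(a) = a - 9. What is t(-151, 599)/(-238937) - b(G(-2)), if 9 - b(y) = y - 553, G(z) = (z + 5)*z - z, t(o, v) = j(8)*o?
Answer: -135238493/238937 ≈ -566.00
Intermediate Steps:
j(a) = -9 + a
t(o, v) = -o (t(o, v) = (-9 + 8)*o = -o)
G(z) = -z + z*(5 + z) (G(z) = (5 + z)*z - z = z*(5 + z) - z = -z + z*(5 + z))
b(y) = 562 - y (b(y) = 9 - (y - 553) = 9 - (-553 + y) = 9 + (553 - y) = 562 - y)
t(-151, 599)/(-238937) - b(G(-2)) = -1*(-151)/(-238937) - (562 - (-2)*(4 - 2)) = 151*(-1/238937) - (562 - (-2)*2) = -151/238937 - (562 - 1*(-4)) = -151/238937 - (562 + 4) = -151/238937 - 1*566 = -151/238937 - 566 = -135238493/238937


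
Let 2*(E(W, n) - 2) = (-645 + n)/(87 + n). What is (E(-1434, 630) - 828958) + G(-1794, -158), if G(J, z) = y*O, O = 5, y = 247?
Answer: -395650643/478 ≈ -8.2772e+5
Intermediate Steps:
G(J, z) = 1235 (G(J, z) = 247*5 = 1235)
E(W, n) = 2 + (-645 + n)/(2*(87 + n)) (E(W, n) = 2 + ((-645 + n)/(87 + n))/2 = 2 + (-645 + n)/(2*(87 + n)))
(E(-1434, 630) - 828958) + G(-1794, -158) = ((-297 + 5*630)/(2*(87 + 630)) - 828958) + 1235 = ((½)*(-297 + 3150)/717 - 828958) + 1235 = ((½)*(1/717)*2853 - 828958) + 1235 = (951/478 - 828958) + 1235 = -396240973/478 + 1235 = -395650643/478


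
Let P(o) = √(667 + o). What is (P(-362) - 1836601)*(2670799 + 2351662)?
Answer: -9224256895061 + 5022461*√305 ≈ -9.2242e+12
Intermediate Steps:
(P(-362) - 1836601)*(2670799 + 2351662) = (√(667 - 362) - 1836601)*(2670799 + 2351662) = (√305 - 1836601)*5022461 = (-1836601 + √305)*5022461 = -9224256895061 + 5022461*√305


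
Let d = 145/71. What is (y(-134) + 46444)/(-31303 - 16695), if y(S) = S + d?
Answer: -3288155/3407858 ≈ -0.96487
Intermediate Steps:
d = 145/71 (d = 145*(1/71) = 145/71 ≈ 2.0423)
y(S) = 145/71 + S (y(S) = S + 145/71 = 145/71 + S)
(y(-134) + 46444)/(-31303 - 16695) = ((145/71 - 134) + 46444)/(-31303 - 16695) = (-9369/71 + 46444)/(-47998) = (3288155/71)*(-1/47998) = -3288155/3407858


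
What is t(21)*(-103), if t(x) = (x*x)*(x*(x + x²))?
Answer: -440693946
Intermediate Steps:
t(x) = x³*(x + x²) (t(x) = x²*(x*(x + x²)) = x³*(x + x²))
t(21)*(-103) = (21⁴*(1 + 21))*(-103) = (194481*22)*(-103) = 4278582*(-103) = -440693946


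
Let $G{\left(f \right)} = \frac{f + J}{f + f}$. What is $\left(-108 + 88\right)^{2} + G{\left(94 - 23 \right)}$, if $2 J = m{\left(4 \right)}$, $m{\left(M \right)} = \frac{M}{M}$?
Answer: $\frac{113743}{284} \approx 400.5$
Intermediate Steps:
$m{\left(M \right)} = 1$
$J = \frac{1}{2}$ ($J = \frac{1}{2} \cdot 1 = \frac{1}{2} \approx 0.5$)
$G{\left(f \right)} = \frac{\frac{1}{2} + f}{2 f}$ ($G{\left(f \right)} = \frac{f + \frac{1}{2}}{f + f} = \frac{\frac{1}{2} + f}{2 f}$)
$\left(-108 + 88\right)^{2} + G{\left(94 - 23 \right)} = \left(-108 + 88\right)^{2} + \frac{1 + 2 \left(94 - 23\right)}{4 \left(94 - 23\right)} = \left(-20\right)^{2} + \frac{1 + 2 \left(94 - 23\right)}{4 \left(94 - 23\right)} = 400 + \frac{1 + 2 \cdot 71}{4 \cdot 71} = 400 + \frac{1}{4} \cdot \frac{1}{71} \left(1 + 142\right) = 400 + \frac{1}{4} \cdot \frac{1}{71} \cdot 143 = 400 + \frac{143}{284} = \frac{113743}{284}$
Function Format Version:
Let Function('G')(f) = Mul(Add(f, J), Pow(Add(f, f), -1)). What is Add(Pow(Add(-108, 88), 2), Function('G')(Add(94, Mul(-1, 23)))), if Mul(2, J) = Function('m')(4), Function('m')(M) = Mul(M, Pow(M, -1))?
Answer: Rational(113743, 284) ≈ 400.50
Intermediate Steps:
Function('m')(M) = 1
J = Rational(1, 2) (J = Mul(Rational(1, 2), 1) = Rational(1, 2) ≈ 0.50000)
Function('G')(f) = Mul(Rational(1, 2), Pow(f, -1), Add(Rational(1, 2), f)) (Function('G')(f) = Mul(Add(f, Rational(1, 2)), Pow(Add(f, f), -1)) = Mul(Add(Rational(1, 2), f), Pow(Mul(2, f), -1)) = Mul(Add(Rational(1, 2), f), Mul(Rational(1, 2), Pow(f, -1))) = Mul(Rational(1, 2), Pow(f, -1), Add(Rational(1, 2), f)))
Add(Pow(Add(-108, 88), 2), Function('G')(Add(94, Mul(-1, 23)))) = Add(Pow(Add(-108, 88), 2), Mul(Rational(1, 4), Pow(Add(94, Mul(-1, 23)), -1), Add(1, Mul(2, Add(94, Mul(-1, 23)))))) = Add(Pow(-20, 2), Mul(Rational(1, 4), Pow(Add(94, -23), -1), Add(1, Mul(2, Add(94, -23))))) = Add(400, Mul(Rational(1, 4), Pow(71, -1), Add(1, Mul(2, 71)))) = Add(400, Mul(Rational(1, 4), Rational(1, 71), Add(1, 142))) = Add(400, Mul(Rational(1, 4), Rational(1, 71), 143)) = Add(400, Rational(143, 284)) = Rational(113743, 284)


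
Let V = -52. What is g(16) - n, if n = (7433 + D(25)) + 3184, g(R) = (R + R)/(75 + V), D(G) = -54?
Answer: -242917/23 ≈ -10562.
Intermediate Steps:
g(R) = 2*R/23 (g(R) = (R + R)/(75 - 52) = (2*R)/23 = (2*R)*(1/23) = 2*R/23)
n = 10563 (n = (7433 - 54) + 3184 = 7379 + 3184 = 10563)
g(16) - n = (2/23)*16 - 1*10563 = 32/23 - 10563 = -242917/23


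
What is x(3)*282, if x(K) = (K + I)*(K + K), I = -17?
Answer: -23688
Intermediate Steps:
x(K) = 2*K*(-17 + K) (x(K) = (K - 17)*(K + K) = (-17 + K)*(2*K) = 2*K*(-17 + K))
x(3)*282 = (2*3*(-17 + 3))*282 = (2*3*(-14))*282 = -84*282 = -23688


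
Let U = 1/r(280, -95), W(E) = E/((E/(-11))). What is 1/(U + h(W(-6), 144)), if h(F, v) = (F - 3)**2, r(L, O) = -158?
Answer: 158/30967 ≈ 0.0051022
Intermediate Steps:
W(E) = -11 (W(E) = E/((E*(-1/11))) = E/((-E/11)) = E*(-11/E) = -11)
U = -1/158 (U = 1/(-158) = -1/158 ≈ -0.0063291)
h(F, v) = (-3 + F)**2
1/(U + h(W(-6), 144)) = 1/(-1/158 + (-3 - 11)**2) = 1/(-1/158 + (-14)**2) = 1/(-1/158 + 196) = 1/(30967/158) = 158/30967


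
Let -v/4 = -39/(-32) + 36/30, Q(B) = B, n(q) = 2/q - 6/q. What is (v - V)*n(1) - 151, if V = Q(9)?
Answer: -763/10 ≈ -76.300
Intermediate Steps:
n(q) = -4/q
v = -387/40 (v = -4*(-39/(-32) + 36/30) = -4*(-39*(-1/32) + 36*(1/30)) = -4*(39/32 + 6/5) = -4*387/160 = -387/40 ≈ -9.6750)
V = 9
(v - V)*n(1) - 151 = (-387/40 - 1*9)*(-4/1) - 151 = (-387/40 - 9)*(-4*1) - 151 = -747/40*(-4) - 151 = 747/10 - 151 = -763/10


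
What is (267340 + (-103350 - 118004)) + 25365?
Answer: 71351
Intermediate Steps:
(267340 + (-103350 - 118004)) + 25365 = (267340 - 221354) + 25365 = 45986 + 25365 = 71351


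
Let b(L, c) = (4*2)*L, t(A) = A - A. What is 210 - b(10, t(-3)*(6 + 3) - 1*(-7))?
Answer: 130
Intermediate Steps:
t(A) = 0
b(L, c) = 8*L
210 - b(10, t(-3)*(6 + 3) - 1*(-7)) = 210 - 8*10 = 210 - 1*80 = 210 - 80 = 130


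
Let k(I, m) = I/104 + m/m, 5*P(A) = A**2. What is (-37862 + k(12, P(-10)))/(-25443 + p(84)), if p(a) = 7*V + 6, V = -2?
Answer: 984383/661726 ≈ 1.4876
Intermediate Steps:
P(A) = A**2/5
k(I, m) = 1 + I/104 (k(I, m) = I*(1/104) + 1 = I/104 + 1 = 1 + I/104)
p(a) = -8 (p(a) = 7*(-2) + 6 = -14 + 6 = -8)
(-37862 + k(12, P(-10)))/(-25443 + p(84)) = (-37862 + (1 + (1/104)*12))/(-25443 - 8) = (-37862 + (1 + 3/26))/(-25451) = (-37862 + 29/26)*(-1/25451) = -984383/26*(-1/25451) = 984383/661726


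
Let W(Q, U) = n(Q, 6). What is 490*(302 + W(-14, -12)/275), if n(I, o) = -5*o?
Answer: 1627192/11 ≈ 1.4793e+5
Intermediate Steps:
W(Q, U) = -30 (W(Q, U) = -5*6 = -30)
490*(302 + W(-14, -12)/275) = 490*(302 - 30/275) = 490*(302 - 30*1/275) = 490*(302 - 6/55) = 490*(16604/55) = 1627192/11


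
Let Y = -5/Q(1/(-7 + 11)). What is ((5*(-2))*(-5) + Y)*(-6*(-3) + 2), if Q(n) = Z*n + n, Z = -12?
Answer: 11400/11 ≈ 1036.4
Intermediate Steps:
Q(n) = -11*n (Q(n) = -12*n + n = -11*n)
Y = 20/11 (Y = -5/((-11/(-7 + 11))) = -5/((-11/4)) = -5/((-11*¼)) = -5/(-11/4) = -5*(-4/11) = 20/11 ≈ 1.8182)
((5*(-2))*(-5) + Y)*(-6*(-3) + 2) = ((5*(-2))*(-5) + 20/11)*(-6*(-3) + 2) = (-10*(-5) + 20/11)*(18 + 2) = (50 + 20/11)*20 = (570/11)*20 = 11400/11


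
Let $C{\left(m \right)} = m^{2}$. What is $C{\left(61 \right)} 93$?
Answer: $346053$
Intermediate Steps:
$C{\left(61 \right)} 93 = 61^{2} \cdot 93 = 3721 \cdot 93 = 346053$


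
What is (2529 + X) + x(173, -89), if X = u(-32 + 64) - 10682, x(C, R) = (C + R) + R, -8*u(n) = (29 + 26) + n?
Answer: -65351/8 ≈ -8168.9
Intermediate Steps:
u(n) = -55/8 - n/8 (u(n) = -((29 + 26) + n)/8 = -(55 + n)/8 = -55/8 - n/8)
x(C, R) = C + 2*R
X = -85543/8 (X = (-55/8 - (-32 + 64)/8) - 10682 = (-55/8 - ⅛*32) - 10682 = (-55/8 - 4) - 10682 = -87/8 - 10682 = -85543/8 ≈ -10693.)
(2529 + X) + x(173, -89) = (2529 - 85543/8) + (173 + 2*(-89)) = -65311/8 + (173 - 178) = -65311/8 - 5 = -65351/8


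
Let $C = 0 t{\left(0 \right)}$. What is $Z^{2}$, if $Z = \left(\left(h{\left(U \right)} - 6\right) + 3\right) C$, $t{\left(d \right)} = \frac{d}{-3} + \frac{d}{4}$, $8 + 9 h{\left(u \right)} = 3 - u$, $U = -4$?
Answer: $0$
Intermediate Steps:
$h{\left(u \right)} = - \frac{5}{9} - \frac{u}{9}$ ($h{\left(u \right)} = - \frac{8}{9} + \frac{3 - u}{9} = - \frac{8}{9} - \left(- \frac{1}{3} + \frac{u}{9}\right) = - \frac{5}{9} - \frac{u}{9}$)
$t{\left(d \right)} = - \frac{d}{12}$ ($t{\left(d \right)} = d \left(- \frac{1}{3}\right) + d \frac{1}{4} = - \frac{d}{3} + \frac{d}{4} = - \frac{d}{12}$)
$C = 0$ ($C = 0 \left(\left(- \frac{1}{12}\right) 0\right) = 0 \cdot 0 = 0$)
$Z = 0$ ($Z = \left(\left(\left(- \frac{5}{9} - - \frac{4}{9}\right) - 6\right) + 3\right) 0 = \left(\left(\left(- \frac{5}{9} + \frac{4}{9}\right) - 6\right) + 3\right) 0 = \left(\left(- \frac{1}{9} - 6\right) + 3\right) 0 = \left(- \frac{55}{9} + 3\right) 0 = \left(- \frac{28}{9}\right) 0 = 0$)
$Z^{2} = 0^{2} = 0$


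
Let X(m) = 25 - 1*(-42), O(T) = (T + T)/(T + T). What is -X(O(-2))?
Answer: -67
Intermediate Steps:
O(T) = 1 (O(T) = (2*T)/((2*T)) = (2*T)*(1/(2*T)) = 1)
X(m) = 67 (X(m) = 25 + 42 = 67)
-X(O(-2)) = -1*67 = -67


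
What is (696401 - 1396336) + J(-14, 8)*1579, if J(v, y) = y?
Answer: -687303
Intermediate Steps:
(696401 - 1396336) + J(-14, 8)*1579 = (696401 - 1396336) + 8*1579 = -699935 + 12632 = -687303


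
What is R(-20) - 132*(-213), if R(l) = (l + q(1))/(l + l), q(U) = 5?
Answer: 224931/8 ≈ 28116.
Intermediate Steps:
R(l) = (5 + l)/(2*l) (R(l) = (l + 5)/(l + l) = (5 + l)/((2*l)) = (5 + l)*(1/(2*l)) = (5 + l)/(2*l))
R(-20) - 132*(-213) = (½)*(5 - 20)/(-20) - 132*(-213) = (½)*(-1/20)*(-15) + 28116 = 3/8 + 28116 = 224931/8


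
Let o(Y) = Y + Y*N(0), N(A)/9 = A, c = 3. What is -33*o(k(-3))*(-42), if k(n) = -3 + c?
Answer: 0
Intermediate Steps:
N(A) = 9*A
k(n) = 0 (k(n) = -3 + 3 = 0)
o(Y) = Y (o(Y) = Y + Y*(9*0) = Y + Y*0 = Y + 0 = Y)
-33*o(k(-3))*(-42) = -33*0*(-42) = 0*(-42) = 0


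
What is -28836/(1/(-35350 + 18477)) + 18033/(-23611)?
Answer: 11487927970875/23611 ≈ 4.8655e+8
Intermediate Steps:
-28836/(1/(-35350 + 18477)) + 18033/(-23611) = -28836/(1/(-16873)) + 18033*(-1/23611) = -28836/(-1/16873) - 18033/23611 = -28836*(-16873) - 18033/23611 = 486549828 - 18033/23611 = 11487927970875/23611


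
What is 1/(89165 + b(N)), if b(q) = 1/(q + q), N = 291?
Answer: 582/51894031 ≈ 1.1215e-5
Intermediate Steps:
b(q) = 1/(2*q)
1/(89165 + b(N)) = 1/(89165 + (½)/291) = 1/(89165 + (½)*(1/291)) = 1/(89165 + 1/582) = 1/(51894031/582) = 582/51894031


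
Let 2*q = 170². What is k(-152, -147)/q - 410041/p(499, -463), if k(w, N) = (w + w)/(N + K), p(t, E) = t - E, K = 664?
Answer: -1531636544549/3593382650 ≈ -426.24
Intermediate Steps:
q = 14450 (q = (½)*170² = (½)*28900 = 14450)
k(w, N) = 2*w/(664 + N) (k(w, N) = (w + w)/(N + 664) = (2*w)/(664 + N) = 2*w/(664 + N))
k(-152, -147)/q - 410041/p(499, -463) = (2*(-152)/(664 - 147))/14450 - 410041/(499 - 1*(-463)) = (2*(-152)/517)*(1/14450) - 410041/(499 + 463) = (2*(-152)*(1/517))*(1/14450) - 410041/962 = -304/517*1/14450 - 410041*1/962 = -152/3735325 - 410041/962 = -1531636544549/3593382650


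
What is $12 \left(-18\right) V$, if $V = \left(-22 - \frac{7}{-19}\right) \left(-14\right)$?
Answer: $- \frac{1242864}{19} \approx -65414.0$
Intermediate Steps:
$V = \frac{5754}{19}$ ($V = \left(-22 - - \frac{7}{19}\right) \left(-14\right) = \left(-22 + \frac{7}{19}\right) \left(-14\right) = \left(- \frac{411}{19}\right) \left(-14\right) = \frac{5754}{19} \approx 302.84$)
$12 \left(-18\right) V = 12 \left(-18\right) \frac{5754}{19} = \left(-216\right) \frac{5754}{19} = - \frac{1242864}{19}$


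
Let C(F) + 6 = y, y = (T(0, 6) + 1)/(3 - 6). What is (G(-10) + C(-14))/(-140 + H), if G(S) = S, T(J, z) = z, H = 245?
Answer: -11/63 ≈ -0.17460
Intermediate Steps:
y = -7/3 (y = (6 + 1)/(3 - 6) = 7/(-3) = 7*(-1/3) = -7/3 ≈ -2.3333)
C(F) = -25/3 (C(F) = -6 - 7/3 = -25/3)
(G(-10) + C(-14))/(-140 + H) = (-10 - 25/3)/(-140 + 245) = -55/3/105 = -55/3*1/105 = -11/63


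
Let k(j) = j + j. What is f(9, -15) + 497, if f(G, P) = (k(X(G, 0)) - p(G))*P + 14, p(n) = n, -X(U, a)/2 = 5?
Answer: 946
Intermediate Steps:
X(U, a) = -10 (X(U, a) = -2*5 = -10)
k(j) = 2*j
f(G, P) = 14 + P*(-20 - G) (f(G, P) = (2*(-10) - G)*P + 14 = (-20 - G)*P + 14 = P*(-20 - G) + 14 = 14 + P*(-20 - G))
f(9, -15) + 497 = (14 - 20*(-15) - 1*9*(-15)) + 497 = (14 + 300 + 135) + 497 = 449 + 497 = 946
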